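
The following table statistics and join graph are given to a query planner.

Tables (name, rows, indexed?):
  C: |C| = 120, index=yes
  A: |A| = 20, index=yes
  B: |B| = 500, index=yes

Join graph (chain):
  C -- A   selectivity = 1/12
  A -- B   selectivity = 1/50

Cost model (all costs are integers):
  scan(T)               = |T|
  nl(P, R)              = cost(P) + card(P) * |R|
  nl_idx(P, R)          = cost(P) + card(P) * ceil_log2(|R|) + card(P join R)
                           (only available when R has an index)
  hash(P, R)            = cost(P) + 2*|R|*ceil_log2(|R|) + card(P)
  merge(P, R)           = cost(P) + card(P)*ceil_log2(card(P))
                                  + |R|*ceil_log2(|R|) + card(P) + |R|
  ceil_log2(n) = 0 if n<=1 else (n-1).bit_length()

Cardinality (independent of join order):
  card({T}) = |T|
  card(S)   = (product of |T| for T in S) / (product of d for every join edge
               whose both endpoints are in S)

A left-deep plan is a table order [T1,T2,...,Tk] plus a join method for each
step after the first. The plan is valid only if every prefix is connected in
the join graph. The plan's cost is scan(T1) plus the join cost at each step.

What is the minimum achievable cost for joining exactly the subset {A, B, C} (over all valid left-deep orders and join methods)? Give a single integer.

2280

Selinger DP over subsets of {A,B,C}:
  {C}: scan cost=120, card=120
  {A}: scan cost=20, card=20
  {B}: scan cost=500, card=500
  {AC}: card=200; try (C,nl_idx)→360, (A,hash)→440, (A,nl_idx)→920, (C,merge)→1100, (A,merge)→1200, (C,hash)→1720 …(+2); best=360 via (C,nl_idx)
  {AB}: card=200; try (B,nl_idx)→400, (A,hash)→1200, (A,nl_idx)→3200, (B,merge)→5140, (A,merge)→5620, (B,hash)→9040 …(+2); best=400 via (B,nl_idx)
  {ABC}: card=2000; try (C,hash)→2280, (C,merge)→3160, (C,nl_idx)→3800, (B,nl_idx)→4160, (B,merge)→7160, (B,hash)→9560 …(+2); best=2280 via (C,hash)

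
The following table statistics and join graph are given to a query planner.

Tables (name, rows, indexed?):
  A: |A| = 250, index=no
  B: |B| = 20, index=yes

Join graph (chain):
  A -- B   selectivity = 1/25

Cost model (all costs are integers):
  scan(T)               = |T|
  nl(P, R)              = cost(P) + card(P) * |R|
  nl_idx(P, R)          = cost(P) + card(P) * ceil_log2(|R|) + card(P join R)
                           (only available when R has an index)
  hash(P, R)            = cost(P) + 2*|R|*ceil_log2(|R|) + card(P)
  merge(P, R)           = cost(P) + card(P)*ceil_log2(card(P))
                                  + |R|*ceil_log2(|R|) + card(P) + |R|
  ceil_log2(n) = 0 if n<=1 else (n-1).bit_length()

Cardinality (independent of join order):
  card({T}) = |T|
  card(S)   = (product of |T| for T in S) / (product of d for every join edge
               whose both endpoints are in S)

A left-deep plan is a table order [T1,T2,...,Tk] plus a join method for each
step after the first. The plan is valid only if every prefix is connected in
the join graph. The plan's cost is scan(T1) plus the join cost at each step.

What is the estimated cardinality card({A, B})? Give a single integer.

200

Tables in S: A(250), B(20)
Edges inside S: A-B(d=25)
numerator = 250 * 20 = 5000
denominator = 25 = 25
card(S) = 5000 / 25 = 200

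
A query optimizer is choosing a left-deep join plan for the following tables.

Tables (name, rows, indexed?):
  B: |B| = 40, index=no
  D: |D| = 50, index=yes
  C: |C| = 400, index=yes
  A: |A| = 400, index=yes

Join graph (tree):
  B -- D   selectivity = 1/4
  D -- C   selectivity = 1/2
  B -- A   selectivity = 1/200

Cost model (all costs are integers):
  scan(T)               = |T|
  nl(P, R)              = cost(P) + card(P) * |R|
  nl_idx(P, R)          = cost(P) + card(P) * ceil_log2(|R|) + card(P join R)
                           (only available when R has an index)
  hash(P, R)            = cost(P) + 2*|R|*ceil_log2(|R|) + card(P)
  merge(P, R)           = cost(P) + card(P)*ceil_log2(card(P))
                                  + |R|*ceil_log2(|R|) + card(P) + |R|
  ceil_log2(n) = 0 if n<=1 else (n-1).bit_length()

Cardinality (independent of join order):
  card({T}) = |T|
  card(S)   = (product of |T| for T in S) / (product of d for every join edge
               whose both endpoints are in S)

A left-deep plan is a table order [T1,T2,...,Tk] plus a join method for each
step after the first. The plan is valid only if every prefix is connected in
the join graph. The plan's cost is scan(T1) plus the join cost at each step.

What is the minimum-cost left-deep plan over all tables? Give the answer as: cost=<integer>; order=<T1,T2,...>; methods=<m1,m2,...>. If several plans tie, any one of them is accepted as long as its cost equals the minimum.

cost=9360; order=B,A,D,C; methods=nl_idx,hash,hash

Selinger DP (subsets sized 1..n):
  {B}: scan cost=40, card=40
  {D}: scan cost=50, card=50
  {C}: scan cost=400, card=400
  {A}: scan cost=400, card=400
  {BD}: card=500; try (B,hash)→580, (D,merge)→670, (D,hash)→680, (B,merge)→680, (D,nl_idx)→780, (D,nl)→2040 …(+1); best=580 via (B,hash)
  {AB}: card=80; try (A,nl_idx)→480, (B,hash)→1280, (A,merge)→4320, (B,merge)→4680, (A,hash)→7280, (A,nl)→16040 …(+1); best=480 via (A,nl_idx)
  {CD}: card=10000; try (D,hash)→1400, (C,merge)→4400, (D,merge)→4750, (C,hash)→7300, (C,nl_idx)→10500, (D,nl_idx)→12800 …(+2); best=1400 via (D,hash)
  {BCD}: card=100000; try (C,hash)→8280, (C,merge)→9580, (B,hash)→11880, (C,nl_idx)→105080, (B,merge)→151680, (C,nl)→200580 …(+1); best=8280 via (C,hash)
  {ABD}: card=1000; try (D,hash)→1160, (D,merge)→1470, (D,nl_idx)→1960, (D,nl)→4480, (A,nl_idx)→6080, (A,hash)→8280 …(+2); best=1160 via (D,hash)
  {ABCD}: card=200000; try (C,hash)→9360, (C,merge)→16160, (A,hash)→115480, (C,nl_idx)→210160, (C,nl)→401160, (A,nl_idx)→1108280 …(+2); best=9360 via (C,hash)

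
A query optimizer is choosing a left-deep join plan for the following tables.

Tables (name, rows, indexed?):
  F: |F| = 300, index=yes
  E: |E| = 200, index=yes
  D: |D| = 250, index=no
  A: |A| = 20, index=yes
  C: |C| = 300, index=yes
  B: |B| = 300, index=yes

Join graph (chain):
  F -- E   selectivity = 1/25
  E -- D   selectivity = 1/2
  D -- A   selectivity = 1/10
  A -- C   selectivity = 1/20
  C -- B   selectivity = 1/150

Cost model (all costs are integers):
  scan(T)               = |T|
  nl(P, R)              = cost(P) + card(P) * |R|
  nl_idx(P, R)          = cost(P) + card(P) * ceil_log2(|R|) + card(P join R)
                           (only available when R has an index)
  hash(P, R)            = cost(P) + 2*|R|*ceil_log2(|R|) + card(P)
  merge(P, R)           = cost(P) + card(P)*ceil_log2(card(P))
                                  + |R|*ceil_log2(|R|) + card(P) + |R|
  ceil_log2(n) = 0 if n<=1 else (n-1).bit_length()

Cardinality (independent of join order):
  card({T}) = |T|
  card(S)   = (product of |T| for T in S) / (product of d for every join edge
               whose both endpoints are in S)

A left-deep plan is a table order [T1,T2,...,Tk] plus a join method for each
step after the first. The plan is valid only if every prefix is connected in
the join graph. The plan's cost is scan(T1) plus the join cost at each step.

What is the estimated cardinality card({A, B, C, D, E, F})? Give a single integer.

Tables in S: A(20), B(300), C(300), D(250), E(200), F(300)
Edges inside S: F-E(d=25), E-D(d=2), D-A(d=10), A-C(d=20), C-B(d=150)
numerator = 20 * 300 * 300 * 250 * 200 * 300 = 27000000000000
denominator = 25 * 2 * 10 * 20 * 150 = 1500000
card(S) = 27000000000000 / 1500000 = 18000000

18000000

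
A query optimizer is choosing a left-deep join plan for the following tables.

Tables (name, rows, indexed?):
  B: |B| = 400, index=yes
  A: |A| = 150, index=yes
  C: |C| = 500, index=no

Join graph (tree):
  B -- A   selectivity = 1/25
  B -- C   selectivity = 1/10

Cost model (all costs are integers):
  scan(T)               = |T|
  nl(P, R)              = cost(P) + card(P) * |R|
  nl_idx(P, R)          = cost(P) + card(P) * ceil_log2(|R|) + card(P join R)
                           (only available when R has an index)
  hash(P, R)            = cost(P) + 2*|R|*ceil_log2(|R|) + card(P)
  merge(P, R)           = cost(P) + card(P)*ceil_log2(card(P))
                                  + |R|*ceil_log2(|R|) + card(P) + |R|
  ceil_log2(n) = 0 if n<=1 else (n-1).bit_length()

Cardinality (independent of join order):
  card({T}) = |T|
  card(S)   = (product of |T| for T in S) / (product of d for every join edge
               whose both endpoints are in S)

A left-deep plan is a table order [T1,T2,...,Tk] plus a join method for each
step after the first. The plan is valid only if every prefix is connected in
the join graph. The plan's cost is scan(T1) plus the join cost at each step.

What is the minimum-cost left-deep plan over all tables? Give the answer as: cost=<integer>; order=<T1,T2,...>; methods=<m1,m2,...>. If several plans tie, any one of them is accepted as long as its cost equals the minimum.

Selinger DP (subsets sized 1..n):
  {B}: scan cost=400, card=400
  {A}: scan cost=150, card=150
  {C}: scan cost=500, card=500
  {AB}: card=2400; try (A,hash)→3200, (B,nl_idx)→3900, (B,merge)→5500, (A,merge)→5750, (A,nl_idx)→6000, (B,hash)→7500 …(+2); best=3200 via (A,hash)
  {BC}: card=20000; try (B,hash)→8200, (C,merge)→9400, (B,merge)→9500, (C,hash)→9800, (B,nl_idx)→25000, (C,nl)→200400 …(+1); best=8200 via (B,hash)
  {ABC}: card=120000; try (C,hash)→14600, (A,hash)→30600, (C,merge)→39400, (A,nl_idx)→288200, (A,merge)→329550, (C,nl)→1203200 …(+1); best=14600 via (C,hash)

cost=14600; order=B,A,C; methods=hash,hash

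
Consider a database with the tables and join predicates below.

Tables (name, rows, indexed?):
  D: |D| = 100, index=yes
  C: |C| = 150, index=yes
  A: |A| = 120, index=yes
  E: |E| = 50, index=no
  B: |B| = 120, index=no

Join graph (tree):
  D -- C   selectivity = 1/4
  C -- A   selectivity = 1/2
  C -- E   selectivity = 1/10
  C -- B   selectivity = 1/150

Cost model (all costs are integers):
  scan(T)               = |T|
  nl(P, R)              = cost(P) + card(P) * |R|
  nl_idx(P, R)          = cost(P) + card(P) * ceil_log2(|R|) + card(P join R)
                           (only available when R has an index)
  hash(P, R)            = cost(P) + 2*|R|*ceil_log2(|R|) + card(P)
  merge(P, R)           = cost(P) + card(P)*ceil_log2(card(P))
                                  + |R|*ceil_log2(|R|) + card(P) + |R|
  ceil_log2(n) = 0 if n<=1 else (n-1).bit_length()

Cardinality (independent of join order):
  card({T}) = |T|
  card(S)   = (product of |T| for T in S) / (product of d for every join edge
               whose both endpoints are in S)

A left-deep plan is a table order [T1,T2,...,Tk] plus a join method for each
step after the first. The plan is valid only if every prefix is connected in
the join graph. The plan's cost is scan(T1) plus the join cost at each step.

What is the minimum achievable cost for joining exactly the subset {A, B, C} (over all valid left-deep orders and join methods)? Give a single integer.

3000

Selinger DP over subsets of {A,B,C}:
  {C}: scan cost=150, card=150
  {A}: scan cost=120, card=120
  {B}: scan cost=120, card=120
  {AC}: card=9000; try (A,hash)→1980, (C,merge)→2430, (A,merge)→2460, (C,hash)→2640, (C,nl_idx)→10080, (A,nl_idx)→10200 …(+2); best=1980 via (A,hash)
  {BC}: card=120; try (C,nl_idx)→1200, (B,hash)→1980, (C,merge)→2430, (B,merge)→2460, (C,hash)→2640, (C,nl)→18120 …(+1); best=1200 via (C,nl_idx)
  {ABC}: card=7200; try (A,hash)→3000, (A,merge)→3120, (A,nl_idx)→9240, (B,hash)→12660, (A,nl)→15600, (B,merge)→137940 …(+1); best=3000 via (A,hash)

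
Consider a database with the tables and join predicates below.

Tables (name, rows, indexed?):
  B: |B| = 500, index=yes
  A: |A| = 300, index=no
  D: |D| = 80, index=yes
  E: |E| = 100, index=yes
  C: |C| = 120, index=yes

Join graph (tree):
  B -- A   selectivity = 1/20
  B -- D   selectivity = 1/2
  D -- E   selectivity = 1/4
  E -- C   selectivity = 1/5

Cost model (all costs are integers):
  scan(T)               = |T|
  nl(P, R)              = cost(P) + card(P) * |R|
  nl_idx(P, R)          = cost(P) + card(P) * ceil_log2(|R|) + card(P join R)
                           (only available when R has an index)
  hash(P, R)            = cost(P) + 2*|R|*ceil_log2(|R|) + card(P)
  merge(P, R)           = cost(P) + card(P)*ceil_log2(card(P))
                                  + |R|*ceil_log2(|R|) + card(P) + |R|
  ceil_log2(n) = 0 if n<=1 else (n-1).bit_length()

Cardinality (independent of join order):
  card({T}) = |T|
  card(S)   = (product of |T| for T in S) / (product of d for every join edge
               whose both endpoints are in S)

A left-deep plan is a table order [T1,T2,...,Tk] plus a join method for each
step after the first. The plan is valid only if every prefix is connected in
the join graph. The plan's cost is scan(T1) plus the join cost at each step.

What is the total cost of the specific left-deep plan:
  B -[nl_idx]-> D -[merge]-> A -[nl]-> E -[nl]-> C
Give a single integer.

step 1: scan B: cost=500, card=500
step 2: join D via nl_idx
    card(P join D) = 500*80/(2) = 20000
    cost = 500 + 500*7 + 20000 = 24000
step 3: join A via merge
    card(P join A) = 20000*300/(20) = 300000
    cost = 24000 + 20000*15 + 300*9 + 20000 + 300 = 347000
step 4: join E via nl
    card(P join E) = 300000*100/(4) = 7500000
    cost = 347000 + 300000*100 = 30347000
step 5: join C via nl
    card(P join C) = 7500000*120/(5) = 180000000
    cost = 30347000 + 7500000*120 = 930347000

930347000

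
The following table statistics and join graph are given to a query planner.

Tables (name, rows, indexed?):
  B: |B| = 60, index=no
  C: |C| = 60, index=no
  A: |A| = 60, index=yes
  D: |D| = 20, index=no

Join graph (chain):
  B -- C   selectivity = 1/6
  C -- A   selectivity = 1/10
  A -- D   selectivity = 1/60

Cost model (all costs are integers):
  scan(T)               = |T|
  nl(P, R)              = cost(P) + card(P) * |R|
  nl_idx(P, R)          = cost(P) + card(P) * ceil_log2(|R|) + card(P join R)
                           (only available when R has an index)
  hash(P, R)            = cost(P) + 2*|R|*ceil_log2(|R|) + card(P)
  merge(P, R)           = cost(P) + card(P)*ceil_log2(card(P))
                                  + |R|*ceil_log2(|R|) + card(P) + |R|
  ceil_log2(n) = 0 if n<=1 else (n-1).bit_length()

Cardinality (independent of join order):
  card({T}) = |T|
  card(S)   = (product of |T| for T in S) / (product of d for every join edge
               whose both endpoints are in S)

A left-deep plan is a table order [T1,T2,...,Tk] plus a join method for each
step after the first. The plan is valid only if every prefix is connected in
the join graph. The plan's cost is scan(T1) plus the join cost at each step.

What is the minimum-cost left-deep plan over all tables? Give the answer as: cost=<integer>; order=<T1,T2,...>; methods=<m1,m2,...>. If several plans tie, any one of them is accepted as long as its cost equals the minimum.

Selinger DP (subsets sized 1..n):
  {B}: scan cost=60, card=60
  {C}: scan cost=60, card=60
  {A}: scan cost=60, card=60
  {D}: scan cost=20, card=20
  {BC}: card=600; try (C,hash)→840, (B,hash)→840, (C,merge)→900, (B,merge)→900, (C,nl)→3660, (B,nl)→3660; best=840 via (C,hash)
  {AC}: card=360; try (A,nl_idx)→780, (C,hash)→840, (A,hash)→840, (C,merge)→900, (A,merge)→900, (C,nl)→3660 …(+1); best=780 via (A,nl_idx)
  {AD}: card=20; try (A,nl_idx)→160, (D,hash)→320, (A,merge)→560, (D,merge)→600, (A,hash)→760, (A,nl)→1220 …(+1); best=160 via (A,nl_idx)
  {ABC}: card=3600; try (B,hash)→1860, (A,hash)→2160, (B,merge)→4800, (A,merge)→7860, (A,nl_idx)→8040, (B,nl)→22380 …(+1); best=1860 via (B,hash)
  {ACD}: card=120; try (C,merge)→700, (C,hash)→900, (D,hash)→1340, (C,nl)→1360, (D,merge)→4500, (D,nl)→7980; best=700 via (C,merge)
  {ABCD}: card=1200; try (B,hash)→1540, (B,merge)→2080, (D,hash)→5660, (B,nl)→7900, (D,merge)→48780, (D,nl)→73860; best=1540 via (B,hash)

cost=1540; order=D,A,C,B; methods=nl_idx,merge,hash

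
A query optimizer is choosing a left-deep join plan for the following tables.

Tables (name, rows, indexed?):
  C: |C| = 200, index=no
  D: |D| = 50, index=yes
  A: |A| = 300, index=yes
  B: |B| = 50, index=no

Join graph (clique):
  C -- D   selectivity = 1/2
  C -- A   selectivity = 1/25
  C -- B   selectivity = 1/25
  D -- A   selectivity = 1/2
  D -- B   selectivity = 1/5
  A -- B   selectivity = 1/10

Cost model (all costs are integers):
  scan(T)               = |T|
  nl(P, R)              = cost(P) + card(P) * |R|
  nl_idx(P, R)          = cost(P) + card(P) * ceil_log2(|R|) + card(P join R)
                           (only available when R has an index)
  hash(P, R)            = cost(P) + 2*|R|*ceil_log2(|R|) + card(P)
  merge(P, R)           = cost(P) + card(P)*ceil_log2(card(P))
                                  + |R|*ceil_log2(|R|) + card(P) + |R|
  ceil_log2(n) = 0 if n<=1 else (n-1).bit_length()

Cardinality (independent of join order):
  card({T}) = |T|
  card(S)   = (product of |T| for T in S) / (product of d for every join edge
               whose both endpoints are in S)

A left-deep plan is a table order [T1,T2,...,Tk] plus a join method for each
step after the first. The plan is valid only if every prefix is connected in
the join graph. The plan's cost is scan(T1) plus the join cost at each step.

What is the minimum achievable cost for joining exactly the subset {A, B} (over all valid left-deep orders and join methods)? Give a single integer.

Selinger DP over subsets of {A,B}:
  {A}: scan cost=300, card=300
  {B}: scan cost=50, card=50
  {AB}: card=1500; try (B,hash)→1200, (A,nl_idx)→2000, (A,merge)→3400, (B,merge)→3650, (A,hash)→5500, (A,nl)→15050 …(+1); best=1200 via (B,hash)

1200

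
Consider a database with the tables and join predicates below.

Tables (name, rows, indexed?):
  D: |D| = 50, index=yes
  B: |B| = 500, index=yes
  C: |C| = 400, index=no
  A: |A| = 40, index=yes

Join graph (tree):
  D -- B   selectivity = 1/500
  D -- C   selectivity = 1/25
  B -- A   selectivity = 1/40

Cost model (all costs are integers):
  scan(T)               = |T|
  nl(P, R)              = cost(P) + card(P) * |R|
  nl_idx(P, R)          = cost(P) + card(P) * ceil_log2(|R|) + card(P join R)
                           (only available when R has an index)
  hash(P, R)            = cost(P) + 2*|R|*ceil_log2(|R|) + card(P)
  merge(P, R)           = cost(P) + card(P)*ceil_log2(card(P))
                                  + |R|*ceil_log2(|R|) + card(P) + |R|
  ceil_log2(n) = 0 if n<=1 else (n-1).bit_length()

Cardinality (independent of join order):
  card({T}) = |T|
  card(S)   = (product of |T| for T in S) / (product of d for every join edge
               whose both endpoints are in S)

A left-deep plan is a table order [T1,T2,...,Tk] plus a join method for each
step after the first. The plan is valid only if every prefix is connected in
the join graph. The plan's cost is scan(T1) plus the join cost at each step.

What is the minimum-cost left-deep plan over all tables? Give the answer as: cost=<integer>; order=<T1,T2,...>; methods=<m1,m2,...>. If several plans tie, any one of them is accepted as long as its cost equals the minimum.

Selinger DP (subsets sized 1..n):
  {D}: scan cost=50, card=50
  {B}: scan cost=500, card=500
  {C}: scan cost=400, card=400
  {A}: scan cost=40, card=40
  {BD}: card=50; try (B,nl_idx)→550, (D,hash)→1600, (D,nl_idx)→3550, (B,merge)→5400, (D,merge)→5850, (B,hash)→9100 …(+2); best=550 via (B,nl_idx)
  {CD}: card=800; try (D,hash)→1400, (D,nl_idx)→3600, (C,merge)→4400, (D,merge)→4750, (C,hash)→7300, (C,nl)→20050 …(+1); best=1400 via (D,hash)
  {AB}: card=500; try (B,nl_idx)→900, (A,hash)→1480, (A,nl_idx)→4000, (B,merge)→5320, (A,merge)→5780, (B,hash)→9080 …(+2); best=900 via (B,nl_idx)
  {BCD}: card=800; try (C,merge)→4900, (C,hash)→7800, (B,nl_idx)→9400, (B,hash)→11200, (B,merge)→15200, (C,nl)→20550 …(+1); best=4900 via (C,merge)
  {ABD}: card=50; try (A,nl_idx)→900, (A,hash)→1080, (A,merge)→1180, (D,hash)→2000, (A,nl)→2550, (D,nl_idx)→3950 …(+2); best=900 via (A,nl_idx)
  {ABCD}: card=800; try (C,merge)→5250, (A,hash)→6180, (C,hash)→8150, (A,nl_idx)→10500, (A,merge)→13980, (C,nl)→20900 …(+1); best=5250 via (C,merge)

cost=5250; order=D,B,A,C; methods=nl_idx,nl_idx,merge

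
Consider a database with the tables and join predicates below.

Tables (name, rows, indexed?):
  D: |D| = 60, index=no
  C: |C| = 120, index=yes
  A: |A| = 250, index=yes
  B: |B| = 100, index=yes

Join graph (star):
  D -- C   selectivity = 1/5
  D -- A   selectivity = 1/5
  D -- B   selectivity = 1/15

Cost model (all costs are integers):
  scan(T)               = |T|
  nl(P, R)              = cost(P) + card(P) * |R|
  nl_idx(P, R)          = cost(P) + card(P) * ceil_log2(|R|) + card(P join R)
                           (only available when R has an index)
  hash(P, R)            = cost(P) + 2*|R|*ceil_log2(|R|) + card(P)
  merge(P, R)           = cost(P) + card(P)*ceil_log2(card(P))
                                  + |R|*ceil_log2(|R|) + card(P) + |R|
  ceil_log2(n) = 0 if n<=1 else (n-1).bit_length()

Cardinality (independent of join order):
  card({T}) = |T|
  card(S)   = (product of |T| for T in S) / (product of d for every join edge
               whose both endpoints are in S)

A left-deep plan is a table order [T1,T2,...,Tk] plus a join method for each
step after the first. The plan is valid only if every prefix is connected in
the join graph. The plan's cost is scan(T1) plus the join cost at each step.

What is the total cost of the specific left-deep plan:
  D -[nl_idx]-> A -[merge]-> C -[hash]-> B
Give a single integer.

116900

step 1: scan D: cost=60, card=60
step 2: join A via nl_idx
    card(P join A) = 60*250/(5) = 3000
    cost = 60 + 60*8 + 3000 = 3540
step 3: join C via merge
    card(P join C) = 3000*120/(5) = 72000
    cost = 3540 + 3000*12 + 120*7 + 3000 + 120 = 43500
step 4: join B via hash
    card(P join B) = 72000*100/(15) = 480000
    cost = 43500 + 2*100*7 + 72000 = 116900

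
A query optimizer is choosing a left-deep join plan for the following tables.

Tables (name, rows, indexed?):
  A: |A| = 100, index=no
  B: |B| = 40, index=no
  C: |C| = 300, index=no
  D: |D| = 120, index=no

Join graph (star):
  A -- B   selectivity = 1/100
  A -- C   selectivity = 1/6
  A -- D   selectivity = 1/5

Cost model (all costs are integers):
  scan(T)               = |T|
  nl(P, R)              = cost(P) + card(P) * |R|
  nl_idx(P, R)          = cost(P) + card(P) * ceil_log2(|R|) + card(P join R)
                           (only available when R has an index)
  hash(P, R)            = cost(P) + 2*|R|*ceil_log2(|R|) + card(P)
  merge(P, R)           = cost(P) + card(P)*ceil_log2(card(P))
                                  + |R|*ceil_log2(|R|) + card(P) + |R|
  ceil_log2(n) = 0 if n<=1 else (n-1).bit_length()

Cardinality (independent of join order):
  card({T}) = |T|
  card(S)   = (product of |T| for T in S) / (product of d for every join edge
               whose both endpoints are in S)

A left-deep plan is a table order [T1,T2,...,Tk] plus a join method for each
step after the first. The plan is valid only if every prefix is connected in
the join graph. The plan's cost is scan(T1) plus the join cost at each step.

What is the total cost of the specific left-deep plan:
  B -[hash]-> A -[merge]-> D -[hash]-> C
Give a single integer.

step 1: scan B: cost=40, card=40
step 2: join A via hash
    card(P join A) = 40*100/(100) = 40
    cost = 40 + 2*100*7 + 40 = 1480
step 3: join D via merge
    card(P join D) = 40*120/(5) = 960
    cost = 1480 + 40*6 + 120*7 + 40 + 120 = 2720
step 4: join C via hash
    card(P join C) = 960*300/(6) = 48000
    cost = 2720 + 2*300*9 + 960 = 9080

9080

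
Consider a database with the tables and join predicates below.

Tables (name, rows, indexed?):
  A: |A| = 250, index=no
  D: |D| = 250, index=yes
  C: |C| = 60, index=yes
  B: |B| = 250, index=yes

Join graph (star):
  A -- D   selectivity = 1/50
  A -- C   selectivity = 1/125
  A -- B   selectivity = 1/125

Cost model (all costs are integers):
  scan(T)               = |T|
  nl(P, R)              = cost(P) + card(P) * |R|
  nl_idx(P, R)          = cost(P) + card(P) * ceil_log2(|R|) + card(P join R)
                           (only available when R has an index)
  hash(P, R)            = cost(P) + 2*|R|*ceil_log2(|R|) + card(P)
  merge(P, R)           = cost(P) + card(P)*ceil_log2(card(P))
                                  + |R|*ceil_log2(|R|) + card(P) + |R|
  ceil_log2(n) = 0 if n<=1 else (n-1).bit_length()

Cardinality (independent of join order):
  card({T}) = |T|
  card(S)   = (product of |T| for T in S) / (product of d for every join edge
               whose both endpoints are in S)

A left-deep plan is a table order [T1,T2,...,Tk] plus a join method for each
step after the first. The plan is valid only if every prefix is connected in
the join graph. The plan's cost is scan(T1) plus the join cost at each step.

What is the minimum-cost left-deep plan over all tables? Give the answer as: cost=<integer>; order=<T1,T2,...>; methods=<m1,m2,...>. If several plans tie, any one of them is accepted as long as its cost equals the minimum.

cost=5540; order=A,C,B,D; methods=hash,nl_idx,nl_idx

Selinger DP (subsets sized 1..n):
  {A}: scan cost=250, card=250
  {D}: scan cost=250, card=250
  {C}: scan cost=60, card=60
  {B}: scan cost=250, card=250
  {AD}: card=1250; try (D,nl_idx)→3500, (D,hash)→4500, (A,hash)→4500, (D,merge)→4750, (A,merge)→4750, (D,nl)→62750 …(+1); best=3500 via (D,nl_idx)
  {AC}: card=120; try (C,hash)→1220, (C,nl_idx)→1870, (A,merge)→2730, (C,merge)→2920, (A,hash)→4120, (A,nl)→15060 …(+1); best=1220 via (C,hash)
  {AB}: card=500; try (B,nl_idx)→2750, (B,hash)→4500, (A,hash)→4500, (B,merge)→4750, (A,merge)→4750, (B,nl)→62750 …(+1); best=2750 via (B,nl_idx)
  {ACD}: card=600; try (D,nl_idx)→2780, (D,merge)→4430, (D,hash)→5340, (C,hash)→5470, (C,nl_idx)→11600, (C,merge)→18920 …(+2); best=2780 via (D,nl_idx)
  {ABD}: card=2500; try (D,hash)→7250, (B,hash)→8750, (D,nl_idx)→9250, (D,merge)→10000, (B,nl_idx)→16000, (B,merge)→20750 …(+2); best=7250 via (D,hash)
  {ABC}: card=240; try (B,nl_idx)→2420, (C,hash)→3970, (B,merge)→4430, (B,hash)→5340, (C,nl_idx)→5990, (C,merge)→8170 …(+2); best=2420 via (B,nl_idx)
  {ABCD}: card=1200; try (D,nl_idx)→5540, (D,hash)→6660, (D,merge)→6830, (B,hash)→7380, (B,nl_idx)→8780, (C,hash)→10470 …(+6); best=5540 via (D,nl_idx)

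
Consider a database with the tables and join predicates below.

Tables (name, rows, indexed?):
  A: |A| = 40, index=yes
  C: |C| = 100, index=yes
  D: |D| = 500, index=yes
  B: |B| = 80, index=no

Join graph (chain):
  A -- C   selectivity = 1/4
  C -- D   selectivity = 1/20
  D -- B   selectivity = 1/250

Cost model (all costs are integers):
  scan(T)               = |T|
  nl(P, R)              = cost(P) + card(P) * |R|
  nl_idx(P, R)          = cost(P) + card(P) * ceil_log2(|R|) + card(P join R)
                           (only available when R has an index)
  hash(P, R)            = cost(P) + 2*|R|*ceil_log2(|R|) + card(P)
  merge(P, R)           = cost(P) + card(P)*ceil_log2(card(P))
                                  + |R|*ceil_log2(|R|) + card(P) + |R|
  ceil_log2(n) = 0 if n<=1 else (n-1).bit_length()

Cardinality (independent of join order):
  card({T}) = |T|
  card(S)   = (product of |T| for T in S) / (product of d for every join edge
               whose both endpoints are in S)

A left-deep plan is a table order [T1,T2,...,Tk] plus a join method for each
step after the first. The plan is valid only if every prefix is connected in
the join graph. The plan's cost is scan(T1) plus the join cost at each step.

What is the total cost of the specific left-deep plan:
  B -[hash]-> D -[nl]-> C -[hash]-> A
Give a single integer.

26440

step 1: scan B: cost=80, card=80
step 2: join D via hash
    card(P join D) = 80*500/(250) = 160
    cost = 80 + 2*500*9 + 80 = 9160
step 3: join C via nl
    card(P join C) = 160*100/(20) = 800
    cost = 9160 + 160*100 = 25160
step 4: join A via hash
    card(P join A) = 800*40/(4) = 8000
    cost = 25160 + 2*40*6 + 800 = 26440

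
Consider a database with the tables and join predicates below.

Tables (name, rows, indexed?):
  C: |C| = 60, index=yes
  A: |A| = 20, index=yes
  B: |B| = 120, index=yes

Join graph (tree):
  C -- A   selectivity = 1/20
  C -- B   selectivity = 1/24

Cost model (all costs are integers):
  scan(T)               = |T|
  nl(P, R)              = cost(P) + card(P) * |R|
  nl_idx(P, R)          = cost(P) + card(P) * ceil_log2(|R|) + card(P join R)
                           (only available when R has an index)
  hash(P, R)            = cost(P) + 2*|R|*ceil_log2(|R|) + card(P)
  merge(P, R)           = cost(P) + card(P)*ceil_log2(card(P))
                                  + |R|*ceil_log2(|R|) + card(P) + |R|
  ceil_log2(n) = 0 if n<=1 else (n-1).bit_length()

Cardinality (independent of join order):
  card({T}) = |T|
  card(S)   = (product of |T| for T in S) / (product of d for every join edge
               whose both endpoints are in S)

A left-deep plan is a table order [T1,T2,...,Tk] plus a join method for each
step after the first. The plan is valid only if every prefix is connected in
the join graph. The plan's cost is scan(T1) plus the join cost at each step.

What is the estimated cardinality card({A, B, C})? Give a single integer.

300

Tables in S: A(20), B(120), C(60)
Edges inside S: C-A(d=20), C-B(d=24)
numerator = 20 * 120 * 60 = 144000
denominator = 20 * 24 = 480
card(S) = 144000 / 480 = 300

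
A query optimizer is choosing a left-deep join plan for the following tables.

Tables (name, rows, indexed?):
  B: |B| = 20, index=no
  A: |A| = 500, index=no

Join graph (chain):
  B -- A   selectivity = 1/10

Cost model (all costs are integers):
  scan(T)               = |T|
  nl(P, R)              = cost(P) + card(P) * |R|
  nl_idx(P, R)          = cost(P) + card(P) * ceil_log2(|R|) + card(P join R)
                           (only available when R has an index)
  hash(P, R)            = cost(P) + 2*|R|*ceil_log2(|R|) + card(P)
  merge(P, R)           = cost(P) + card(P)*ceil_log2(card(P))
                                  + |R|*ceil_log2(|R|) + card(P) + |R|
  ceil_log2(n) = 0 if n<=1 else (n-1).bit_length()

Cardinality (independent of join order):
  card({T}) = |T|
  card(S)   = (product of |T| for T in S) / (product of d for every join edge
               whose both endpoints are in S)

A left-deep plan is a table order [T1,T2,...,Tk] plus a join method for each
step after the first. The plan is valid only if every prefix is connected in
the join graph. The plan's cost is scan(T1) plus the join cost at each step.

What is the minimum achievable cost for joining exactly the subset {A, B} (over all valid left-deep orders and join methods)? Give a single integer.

Selinger DP over subsets of {A,B}:
  {B}: scan cost=20, card=20
  {A}: scan cost=500, card=500
  {AB}: card=1000; try (B,hash)→1200, (A,merge)→5140, (B,merge)→5620, (A,hash)→9040, (A,nl)→10020, (B,nl)→10500; best=1200 via (B,hash)

1200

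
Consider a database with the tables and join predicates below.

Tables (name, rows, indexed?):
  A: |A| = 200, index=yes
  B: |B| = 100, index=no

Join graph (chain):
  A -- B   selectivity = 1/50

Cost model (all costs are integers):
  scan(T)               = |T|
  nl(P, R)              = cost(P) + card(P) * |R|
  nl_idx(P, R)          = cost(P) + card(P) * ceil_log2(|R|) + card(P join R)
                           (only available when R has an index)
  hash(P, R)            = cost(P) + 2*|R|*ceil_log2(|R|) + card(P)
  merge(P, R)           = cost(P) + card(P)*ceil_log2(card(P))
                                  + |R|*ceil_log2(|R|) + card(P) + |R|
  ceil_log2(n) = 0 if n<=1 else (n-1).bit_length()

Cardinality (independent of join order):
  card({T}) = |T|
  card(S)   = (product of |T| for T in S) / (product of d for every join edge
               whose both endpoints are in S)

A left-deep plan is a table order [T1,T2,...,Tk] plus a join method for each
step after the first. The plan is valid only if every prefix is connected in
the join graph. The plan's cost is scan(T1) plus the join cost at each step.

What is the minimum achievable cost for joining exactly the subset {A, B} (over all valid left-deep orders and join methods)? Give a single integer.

Selinger DP over subsets of {A,B}:
  {A}: scan cost=200, card=200
  {B}: scan cost=100, card=100
  {AB}: card=400; try (A,nl_idx)→1300, (B,hash)→1800, (A,merge)→2700, (B,merge)→2800, (A,hash)→3400, (A,nl)→20100 …(+1); best=1300 via (A,nl_idx)

1300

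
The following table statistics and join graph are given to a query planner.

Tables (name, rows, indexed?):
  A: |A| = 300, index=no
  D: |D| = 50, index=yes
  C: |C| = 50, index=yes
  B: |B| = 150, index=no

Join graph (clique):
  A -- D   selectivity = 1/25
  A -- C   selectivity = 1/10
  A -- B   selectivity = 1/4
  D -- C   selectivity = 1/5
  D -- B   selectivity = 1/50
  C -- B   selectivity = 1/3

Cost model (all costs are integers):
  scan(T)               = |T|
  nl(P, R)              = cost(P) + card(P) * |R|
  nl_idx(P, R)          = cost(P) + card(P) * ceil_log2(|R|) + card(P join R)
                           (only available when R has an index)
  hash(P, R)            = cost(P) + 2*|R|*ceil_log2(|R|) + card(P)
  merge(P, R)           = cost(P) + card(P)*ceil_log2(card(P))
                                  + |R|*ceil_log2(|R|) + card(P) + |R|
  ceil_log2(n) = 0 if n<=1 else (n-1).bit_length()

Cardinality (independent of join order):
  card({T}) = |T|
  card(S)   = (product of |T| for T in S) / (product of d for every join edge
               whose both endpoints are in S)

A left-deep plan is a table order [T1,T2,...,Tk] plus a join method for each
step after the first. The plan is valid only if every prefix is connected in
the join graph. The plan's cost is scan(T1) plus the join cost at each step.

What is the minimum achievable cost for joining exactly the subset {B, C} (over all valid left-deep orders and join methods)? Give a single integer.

900

Selinger DP over subsets of {B,C}:
  {C}: scan cost=50, card=50
  {B}: scan cost=150, card=150
  {BC}: card=2500; try (C,hash)→900, (B,merge)→1750, (C,merge)→1850, (B,hash)→2500, (C,nl_idx)→3550, (B,nl)→7550 …(+1); best=900 via (C,hash)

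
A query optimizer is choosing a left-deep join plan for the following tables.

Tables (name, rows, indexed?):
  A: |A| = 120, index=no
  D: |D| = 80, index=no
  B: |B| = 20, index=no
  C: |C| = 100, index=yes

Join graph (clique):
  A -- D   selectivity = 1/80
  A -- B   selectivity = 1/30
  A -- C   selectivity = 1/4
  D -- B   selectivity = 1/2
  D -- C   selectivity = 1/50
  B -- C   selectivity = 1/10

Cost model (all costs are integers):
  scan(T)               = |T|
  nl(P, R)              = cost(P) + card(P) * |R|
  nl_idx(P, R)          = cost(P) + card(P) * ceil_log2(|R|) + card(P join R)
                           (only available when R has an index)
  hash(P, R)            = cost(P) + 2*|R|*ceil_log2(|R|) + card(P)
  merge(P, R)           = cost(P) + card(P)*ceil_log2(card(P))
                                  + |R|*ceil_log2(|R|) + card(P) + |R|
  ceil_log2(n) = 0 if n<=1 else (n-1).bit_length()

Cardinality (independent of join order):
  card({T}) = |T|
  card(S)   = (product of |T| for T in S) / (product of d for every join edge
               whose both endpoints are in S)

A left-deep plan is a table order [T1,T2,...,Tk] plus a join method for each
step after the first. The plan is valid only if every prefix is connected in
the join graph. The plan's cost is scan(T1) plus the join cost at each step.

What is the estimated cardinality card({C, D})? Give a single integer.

Tables in S: C(100), D(80)
Edges inside S: D-C(d=50)
numerator = 100 * 80 = 8000
denominator = 50 = 50
card(S) = 8000 / 50 = 160

160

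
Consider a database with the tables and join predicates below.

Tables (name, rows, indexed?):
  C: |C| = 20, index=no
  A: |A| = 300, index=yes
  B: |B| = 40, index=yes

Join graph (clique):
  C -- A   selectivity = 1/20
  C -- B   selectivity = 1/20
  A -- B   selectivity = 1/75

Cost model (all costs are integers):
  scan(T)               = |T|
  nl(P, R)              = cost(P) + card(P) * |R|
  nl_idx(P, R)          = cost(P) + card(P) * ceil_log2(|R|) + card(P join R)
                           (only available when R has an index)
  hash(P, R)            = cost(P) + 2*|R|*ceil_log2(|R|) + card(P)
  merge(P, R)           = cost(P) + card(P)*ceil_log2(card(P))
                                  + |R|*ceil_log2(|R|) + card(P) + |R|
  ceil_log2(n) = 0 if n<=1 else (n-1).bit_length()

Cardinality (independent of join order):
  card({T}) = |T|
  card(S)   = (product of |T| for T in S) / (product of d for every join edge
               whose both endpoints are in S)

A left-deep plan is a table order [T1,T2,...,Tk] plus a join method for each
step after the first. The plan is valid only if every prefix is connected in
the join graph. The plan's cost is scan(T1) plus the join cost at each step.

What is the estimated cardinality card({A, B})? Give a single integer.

160

Tables in S: A(300), B(40)
Edges inside S: A-B(d=75)
numerator = 300 * 40 = 12000
denominator = 75 = 75
card(S) = 12000 / 75 = 160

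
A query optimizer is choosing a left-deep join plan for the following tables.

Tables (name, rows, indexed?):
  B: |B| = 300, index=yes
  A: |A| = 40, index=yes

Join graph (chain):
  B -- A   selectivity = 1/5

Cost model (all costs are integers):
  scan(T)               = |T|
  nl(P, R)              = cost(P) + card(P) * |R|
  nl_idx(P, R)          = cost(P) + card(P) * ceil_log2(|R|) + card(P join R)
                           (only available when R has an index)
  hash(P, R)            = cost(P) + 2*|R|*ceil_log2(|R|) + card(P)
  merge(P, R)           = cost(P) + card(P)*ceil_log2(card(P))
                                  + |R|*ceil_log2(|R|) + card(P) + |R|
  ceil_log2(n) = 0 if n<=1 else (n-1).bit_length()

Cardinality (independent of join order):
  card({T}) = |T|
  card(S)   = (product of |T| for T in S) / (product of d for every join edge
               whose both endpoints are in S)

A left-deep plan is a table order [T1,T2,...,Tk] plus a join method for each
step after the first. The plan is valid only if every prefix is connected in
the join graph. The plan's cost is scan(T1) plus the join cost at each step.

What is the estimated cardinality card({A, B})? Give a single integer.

2400

Tables in S: A(40), B(300)
Edges inside S: B-A(d=5)
numerator = 40 * 300 = 12000
denominator = 5 = 5
card(S) = 12000 / 5 = 2400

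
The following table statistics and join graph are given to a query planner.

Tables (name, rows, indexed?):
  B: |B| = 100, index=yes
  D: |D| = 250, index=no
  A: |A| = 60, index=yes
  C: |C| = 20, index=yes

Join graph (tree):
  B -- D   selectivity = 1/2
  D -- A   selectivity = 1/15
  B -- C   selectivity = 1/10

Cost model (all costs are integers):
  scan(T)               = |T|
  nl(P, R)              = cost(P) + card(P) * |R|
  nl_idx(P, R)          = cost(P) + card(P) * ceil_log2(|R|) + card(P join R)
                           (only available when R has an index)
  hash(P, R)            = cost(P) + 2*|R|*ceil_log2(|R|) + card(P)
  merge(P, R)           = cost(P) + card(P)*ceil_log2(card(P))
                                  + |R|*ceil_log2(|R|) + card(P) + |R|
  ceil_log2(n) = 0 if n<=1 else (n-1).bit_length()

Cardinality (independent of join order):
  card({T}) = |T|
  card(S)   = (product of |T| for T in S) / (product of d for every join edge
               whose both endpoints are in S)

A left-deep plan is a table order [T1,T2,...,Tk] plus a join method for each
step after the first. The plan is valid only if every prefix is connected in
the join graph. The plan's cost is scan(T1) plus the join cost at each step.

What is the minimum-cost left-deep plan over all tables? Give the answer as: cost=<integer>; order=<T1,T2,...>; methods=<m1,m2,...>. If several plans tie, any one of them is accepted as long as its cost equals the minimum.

Selinger DP (subsets sized 1..n):
  {B}: scan cost=100, card=100
  {D}: scan cost=250, card=250
  {A}: scan cost=60, card=60
  {C}: scan cost=20, card=20
  {BD}: card=12500; try (B,hash)→1900, (D,merge)→3150, (B,merge)→3300, (D,hash)→4200, (B,nl_idx)→14500, (D,nl)→25100 …(+1); best=1900 via (B,hash)
  {BC}: card=200; try (B,nl_idx)→360, (C,hash)→400, (C,nl_idx)→800, (B,merge)→940, (C,merge)→1020, (B,hash)→1440 …(+2); best=360 via (B,nl_idx)
  {AD}: card=1000; try (A,hash)→1220, (D,merge)→2730, (A,nl_idx)→2750, (A,merge)→2920, (D,hash)→4120, (D,nl)→15060 …(+1); best=1220 via (A,hash)
  {ABD}: card=50000; try (B,hash)→3620, (B,merge)→13020, (A,hash)→15120, (B,nl_idx)→58220, (B,nl)→101220, (A,nl_idx)→126900 …(+2); best=3620 via (B,hash)
  {BCD}: card=25000; try (D,merge)→4410, (D,hash)→4560, (C,hash)→14600, (D,nl)→50360, (C,nl_idx)→89400, (C,merge)→189520 …(+1); best=4410 via (D,merge)
  {ABCD}: card=100000; try (A,hash)→30130, (C,hash)→53820, (A,nl_idx)→254410, (C,nl_idx)→353620, (A,merge)→404830, (C,merge)→853740 …(+2); best=30130 via (A,hash)

cost=30130; order=C,B,D,A; methods=nl_idx,merge,hash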